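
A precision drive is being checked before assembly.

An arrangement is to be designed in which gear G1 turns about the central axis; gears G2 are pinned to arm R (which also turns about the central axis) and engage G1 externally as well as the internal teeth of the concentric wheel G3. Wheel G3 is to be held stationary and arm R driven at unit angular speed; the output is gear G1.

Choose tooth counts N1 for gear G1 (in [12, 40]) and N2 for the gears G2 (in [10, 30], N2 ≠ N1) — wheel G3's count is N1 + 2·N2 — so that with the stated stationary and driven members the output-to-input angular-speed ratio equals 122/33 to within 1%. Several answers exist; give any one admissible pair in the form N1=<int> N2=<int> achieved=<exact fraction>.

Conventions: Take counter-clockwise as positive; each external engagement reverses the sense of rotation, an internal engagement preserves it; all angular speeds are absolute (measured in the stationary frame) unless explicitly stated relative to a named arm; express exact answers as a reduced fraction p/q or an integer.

N1=33 N2=28 achieved=122/33

design class (target 122/33): planetary set
Willis with ω_ring = 0: ω_sun/ω_arm = (N1+N3)/N1; set equal to 122/33  ⇒  N3/N1 = 122/33 − 1 = 89/33
N3 = N1 + 2·N2  ⇒  N2/N1 = (N3/N1 − 1)/2 = (89/33 − 1)/2 = 28/33
smallest multiple with N1 ≥ 12 and N2 ≥ 10: k = 1  ⇒  N1 = 1·33 = 33, N2 = 1·28 = 28 (N1 ≤ 40, N2 ≤ 30, N2 ≠ N1 ✓), N3 = 33 + 2·28 = 89
check: (N1+N3)/N1 with N1 = 33, N3 = 89 gives 122/33; |achieved − target| = 0 ≤ 61/1650 ✓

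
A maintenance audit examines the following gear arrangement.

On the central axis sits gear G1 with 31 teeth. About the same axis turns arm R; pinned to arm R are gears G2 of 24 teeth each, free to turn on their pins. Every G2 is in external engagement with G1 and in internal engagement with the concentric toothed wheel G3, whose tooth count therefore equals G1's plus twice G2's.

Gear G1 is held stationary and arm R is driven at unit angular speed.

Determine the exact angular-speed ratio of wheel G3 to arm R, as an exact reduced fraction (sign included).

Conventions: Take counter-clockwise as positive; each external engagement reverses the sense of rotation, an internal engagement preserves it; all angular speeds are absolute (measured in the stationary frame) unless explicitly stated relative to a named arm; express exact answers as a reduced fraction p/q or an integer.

topology: planetary set — G1 31T / G2 24T / G3 79T, arm = carrier (Willis)
ring teeth: 31 + 2·24 = 79
31(ω_sun−ω_arm) = −79(ω_ring−ω_arm),  ω_sun = 0, ω_arm = 1
ω_ring = 1 − (31/79)(0−1) = 110/79
ω_out/ω_in = 110/79

110/79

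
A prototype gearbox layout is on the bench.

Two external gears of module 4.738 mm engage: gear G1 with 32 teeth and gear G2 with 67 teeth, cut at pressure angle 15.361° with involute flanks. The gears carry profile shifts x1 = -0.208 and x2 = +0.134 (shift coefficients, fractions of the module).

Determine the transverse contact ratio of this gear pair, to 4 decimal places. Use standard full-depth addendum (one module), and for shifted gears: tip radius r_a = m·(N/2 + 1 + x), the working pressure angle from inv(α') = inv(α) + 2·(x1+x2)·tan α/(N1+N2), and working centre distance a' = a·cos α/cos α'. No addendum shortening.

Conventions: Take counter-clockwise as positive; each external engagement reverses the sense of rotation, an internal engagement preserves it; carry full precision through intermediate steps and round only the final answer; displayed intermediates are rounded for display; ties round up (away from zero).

2.0768

class = single-mesh tooth geometry [involute pair 32T × 67T, m = 4.738]
base radii: r_b1 = 73.099830, r_b2 = 153.052770
tip radii: r_a1 = 79.560496, r_a2 = 164.095892
inv(α') = inv(15.361°) + 2·(-0.208+0.134)·tan α/(32+67) = 0.00620300  ⇒  α' = 15.04232°
a' = a·cos α / cos α' = 234.5310·cos 15.361°/cos 15.04232° = 234.176815
action lengths: √(r_a1²−r_b1²) = 31.405212, √(r_a2²−r_b2²) = 59.180329
base pitch p_b = π·m·cos α = 14.353118
CR = (31.405212 + 59.180329 − 234.176815·sin 15.04232°)/14.353118 = 2.076834
contact ratio ≈ 2.0768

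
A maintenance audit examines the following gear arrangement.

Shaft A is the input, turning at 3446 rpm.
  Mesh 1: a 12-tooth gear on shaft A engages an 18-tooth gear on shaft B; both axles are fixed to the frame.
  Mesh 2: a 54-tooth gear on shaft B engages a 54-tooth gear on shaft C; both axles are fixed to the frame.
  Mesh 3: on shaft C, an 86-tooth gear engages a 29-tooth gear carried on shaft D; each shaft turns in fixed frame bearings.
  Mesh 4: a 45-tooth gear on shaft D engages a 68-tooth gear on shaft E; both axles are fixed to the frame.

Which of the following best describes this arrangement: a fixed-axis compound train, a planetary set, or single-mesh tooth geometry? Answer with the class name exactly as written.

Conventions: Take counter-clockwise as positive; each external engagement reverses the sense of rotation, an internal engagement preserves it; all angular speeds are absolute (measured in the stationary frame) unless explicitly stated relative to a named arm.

fixed-axis compound train

4-mesh fixed-axis compound train (all bearings frame-fixed)
classification: fixed-axis compound train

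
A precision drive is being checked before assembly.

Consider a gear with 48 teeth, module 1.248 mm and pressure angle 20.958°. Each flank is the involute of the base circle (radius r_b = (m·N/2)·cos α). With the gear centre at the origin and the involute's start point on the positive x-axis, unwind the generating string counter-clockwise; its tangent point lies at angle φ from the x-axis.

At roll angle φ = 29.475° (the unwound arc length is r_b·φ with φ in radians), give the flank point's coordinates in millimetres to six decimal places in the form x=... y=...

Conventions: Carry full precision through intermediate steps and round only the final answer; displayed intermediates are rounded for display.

single-mesh involute tooth geometry (48T wheel at module 1.248)
pitch radius r_p = m·N/2 = 1.248·48/2 = 29.952000
base radius r_b = r_p·cos α = 29.952000·cos 20.958° = 27.970462
roll angle φ = 29.475° = 0.51443580 rad
x = r_b·(cos φ + φ·sin φ) = 31.430279
y = r_b·(sin φ − φ·cos φ) = 1.236046

x=31.430279 y=1.236046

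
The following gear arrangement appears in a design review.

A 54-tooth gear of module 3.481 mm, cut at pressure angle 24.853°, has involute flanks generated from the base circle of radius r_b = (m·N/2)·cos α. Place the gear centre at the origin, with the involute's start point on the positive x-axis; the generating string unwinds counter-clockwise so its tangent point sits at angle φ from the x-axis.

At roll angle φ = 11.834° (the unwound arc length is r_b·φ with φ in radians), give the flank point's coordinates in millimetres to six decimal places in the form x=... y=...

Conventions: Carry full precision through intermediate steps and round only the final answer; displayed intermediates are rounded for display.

x=87.082493 y=0.249410

single-mesh involute tooth geometry (54T wheel at module 3.481)
pitch radius r_p = m·N/2 = 3.481·54/2 = 93.987000
base radius r_b = r_p·cos α = 93.987000·cos 24.853° = 85.282778
roll angle φ = 11.834° = 0.20654226 rad
x = r_b·(cos φ + φ·sin φ) = 87.082493
y = r_b·(sin φ − φ·cos φ) = 0.249410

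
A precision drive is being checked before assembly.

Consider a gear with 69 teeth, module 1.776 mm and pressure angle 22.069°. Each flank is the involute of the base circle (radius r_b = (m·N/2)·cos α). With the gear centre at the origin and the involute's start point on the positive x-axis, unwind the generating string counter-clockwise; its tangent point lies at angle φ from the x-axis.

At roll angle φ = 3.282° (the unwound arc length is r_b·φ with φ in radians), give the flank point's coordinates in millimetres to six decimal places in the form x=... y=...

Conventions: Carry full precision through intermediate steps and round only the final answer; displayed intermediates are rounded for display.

single-mesh involute tooth geometry (69T wheel at module 1.776)
pitch radius r_p = m·N/2 = 1.776·69/2 = 61.272000
base radius r_b = r_p·cos α = 61.272000·cos 22.069° = 56.782726
roll angle φ = 3.282° = 0.05728171 rad
x = r_b·(cos φ + φ·sin φ) = 56.875807
y = r_b·(sin φ − φ·cos φ) = 0.003556

x=56.875807 y=0.003556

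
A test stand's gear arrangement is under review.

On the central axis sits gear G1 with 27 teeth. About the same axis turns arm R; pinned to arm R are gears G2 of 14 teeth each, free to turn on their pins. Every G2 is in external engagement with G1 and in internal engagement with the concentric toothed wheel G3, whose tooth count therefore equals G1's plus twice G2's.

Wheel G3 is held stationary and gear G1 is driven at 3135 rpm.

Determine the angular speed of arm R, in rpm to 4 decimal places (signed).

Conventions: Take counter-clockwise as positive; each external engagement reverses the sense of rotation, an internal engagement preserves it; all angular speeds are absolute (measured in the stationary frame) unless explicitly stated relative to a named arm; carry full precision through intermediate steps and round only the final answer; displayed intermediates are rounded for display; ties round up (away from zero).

+1032.2561 rpm

planetary set (27T centre, 14T on arm, 55T internal) — Willis relation
normalise by the input: solve with ω_sun = 1, then scale by 3135 rpm
ring teeth: 27 + 2·14 = 55
27(ω_sun−ω_arm) = −55(ω_ring−ω_arm),  ω_ring = 0, ω_sun = 1
27(1−ω_arm) = −55(0−ω_arm)  ⇒  82·ω_arm = 27  ⇒  ω_arm = 27/82
scale: ω_arm = 27/82 × 3135 rpm = +1032.2561 rpm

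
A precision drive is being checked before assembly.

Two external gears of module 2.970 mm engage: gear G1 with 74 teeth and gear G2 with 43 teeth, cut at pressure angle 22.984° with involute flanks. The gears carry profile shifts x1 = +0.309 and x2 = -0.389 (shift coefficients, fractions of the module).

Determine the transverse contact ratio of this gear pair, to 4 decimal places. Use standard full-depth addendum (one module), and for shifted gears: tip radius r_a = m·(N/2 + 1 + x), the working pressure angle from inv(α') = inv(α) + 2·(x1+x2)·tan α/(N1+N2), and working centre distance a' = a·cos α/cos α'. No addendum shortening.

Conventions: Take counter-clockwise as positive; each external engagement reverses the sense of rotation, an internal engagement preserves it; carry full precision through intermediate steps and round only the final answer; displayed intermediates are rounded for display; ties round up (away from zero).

1.6421

class = single-mesh tooth geometry [involute pair 74T × 43T, m = 2.970]
base radii: r_b1 = 101.166265, r_b2 = 58.785803
tip radii: r_a1 = 113.777730, r_a2 = 65.669670
inv(α') = inv(22.984°) + 2·(+0.309-0.389)·tan α/(74+43) = 0.02241878  ⇒  α' = 22.79759°
a' = a·cos α / cos α' = 173.7450·cos 22.984°/cos 22.79759° = 173.506486
action lengths: √(r_a1²−r_b1²) = 52.064947, √(r_a2²−r_b2²) = 29.270036
base pitch p_b = π·m·cos α = 8.589816
CR = (52.064947 + 29.270036 − 173.506486·sin 22.79759°)/8.589816 = 1.642090
contact ratio ≈ 1.6421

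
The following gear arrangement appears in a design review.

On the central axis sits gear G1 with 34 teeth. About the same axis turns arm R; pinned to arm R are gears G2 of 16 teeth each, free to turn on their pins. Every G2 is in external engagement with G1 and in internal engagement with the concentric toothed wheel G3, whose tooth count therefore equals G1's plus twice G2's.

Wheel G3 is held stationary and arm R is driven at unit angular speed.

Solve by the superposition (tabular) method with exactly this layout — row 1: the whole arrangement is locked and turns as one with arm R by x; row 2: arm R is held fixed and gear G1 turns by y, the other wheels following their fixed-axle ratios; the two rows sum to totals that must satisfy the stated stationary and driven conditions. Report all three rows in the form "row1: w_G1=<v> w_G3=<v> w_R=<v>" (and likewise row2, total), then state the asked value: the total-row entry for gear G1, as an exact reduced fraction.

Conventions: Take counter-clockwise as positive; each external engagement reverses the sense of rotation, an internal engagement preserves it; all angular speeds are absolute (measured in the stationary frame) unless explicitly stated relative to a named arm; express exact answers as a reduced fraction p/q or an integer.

topology: planetary set — G1 34T / G2 16T / G3 66T, arm = carrier (Willis)
row 1 (train locked, turned with arm): all members turn x
row 2: sun turns y, ring = −(34/66)·y, arm 0
boundary: total ω_ring = x − (34/66)·y = 0 and total ω_arm = x = 1  ⇒  y = 33/17, x = 1
row 2 ring = −(34/66)·33/17 = -1
totals (row 1 + row 2): sun 1 + 33/17 = 50/17, ring 1 + (-1) = 0, arm 1 + 0 = 1
asked cell (total, sun) = 50/17

row1: w_G1=1 w_G3=1 w_R=1
row2: w_G1=33/17 w_G3=-1 w_R=0
total: w_G1=50/17 w_G3=0 w_R=1
asked value: 50/17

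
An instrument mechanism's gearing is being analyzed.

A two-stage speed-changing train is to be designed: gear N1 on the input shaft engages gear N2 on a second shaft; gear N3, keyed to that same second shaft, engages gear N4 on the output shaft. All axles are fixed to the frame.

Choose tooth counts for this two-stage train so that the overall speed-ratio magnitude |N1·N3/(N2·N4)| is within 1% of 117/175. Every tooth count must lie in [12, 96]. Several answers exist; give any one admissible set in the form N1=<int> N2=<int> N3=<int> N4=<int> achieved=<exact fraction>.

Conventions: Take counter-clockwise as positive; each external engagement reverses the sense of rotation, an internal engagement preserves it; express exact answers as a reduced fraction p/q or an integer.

N1=13 N2=14 N3=18 N4=25 achieved=117/175

2-stage fixed-axis compound train for ratio 117/175
target = 117/175 in lowest terms: an exact hit needs N1·N3 = k·117 and N2·N4 = k·175 for one integer k, every count in [12, 96]; additionally prefer no 1:1 stage (N1 ≠ N2, N3 ≠ N4)
k = 1: no 1:1-free in-range split of k·117 and k·175 into factor pairs; take k = 2
k = 2: N1·N3 = 234 = 13·18, N2·N4 = 350 = 14·25
achieved = 13·18/(14·25) = 117/175; |achieved − target| = 0 ≤ 117/17500 ✓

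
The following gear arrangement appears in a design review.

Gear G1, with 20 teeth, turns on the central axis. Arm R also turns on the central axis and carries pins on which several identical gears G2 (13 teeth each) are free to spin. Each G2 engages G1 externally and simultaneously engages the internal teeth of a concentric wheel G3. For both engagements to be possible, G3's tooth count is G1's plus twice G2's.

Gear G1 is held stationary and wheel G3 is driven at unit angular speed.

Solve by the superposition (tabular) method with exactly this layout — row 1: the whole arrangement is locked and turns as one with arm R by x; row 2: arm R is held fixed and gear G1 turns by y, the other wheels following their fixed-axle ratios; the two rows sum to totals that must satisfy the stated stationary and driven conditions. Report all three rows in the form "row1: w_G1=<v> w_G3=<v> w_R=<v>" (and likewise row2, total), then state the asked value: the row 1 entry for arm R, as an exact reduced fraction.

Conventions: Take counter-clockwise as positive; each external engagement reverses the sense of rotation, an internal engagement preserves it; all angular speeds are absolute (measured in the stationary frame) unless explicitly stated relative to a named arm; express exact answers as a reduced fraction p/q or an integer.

planetary set (20T centre, 13T on arm, 46T internal) — Willis relation
superposition row 1 [locked train]: every member turns x
row 2: sun turns y, ring = −(20/46)·y, arm 0
boundary: total ω_sun = x + y = 0 and total ω_ring = x − (20/46)·y = 1  ⇒  y = -23/33, x = 23/33
row 2 ring = −(20/46)·(-23/33) = 10/33
totals (row 1 + row 2): sun 23/33 + (-23/33) = 0, ring 23/33 + 10/33 = 1, arm 23/33 + 0 = 23/33
asked cell (row1, arm) = 23/33

row1: w_G1=23/33 w_G3=23/33 w_R=23/33
row2: w_G1=-23/33 w_G3=10/33 w_R=0
total: w_G1=0 w_G3=1 w_R=23/33
asked value: 23/33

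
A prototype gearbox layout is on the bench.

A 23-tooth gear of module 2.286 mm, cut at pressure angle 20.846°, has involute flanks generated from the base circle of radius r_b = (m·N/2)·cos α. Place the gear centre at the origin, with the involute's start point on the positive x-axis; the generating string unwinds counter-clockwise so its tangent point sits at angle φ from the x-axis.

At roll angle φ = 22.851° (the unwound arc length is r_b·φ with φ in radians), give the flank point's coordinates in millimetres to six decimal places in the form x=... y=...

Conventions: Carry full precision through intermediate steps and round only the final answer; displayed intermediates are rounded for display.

x=26.445037 y=0.511299

recognized (one wheel, involute flank): single-mesh tooth geometry, m = 2.286, N = 23
pitch radius r_p = m·N/2 = 2.286·23/2 = 26.289000
base radius r_b = r_p·cos α = 26.289000·cos 20.846° = 24.568129
roll angle φ = 22.851° = 0.39882519 rad
x = r_b·(cos φ + φ·sin φ) = 26.445037
y = r_b·(sin φ − φ·cos φ) = 0.511299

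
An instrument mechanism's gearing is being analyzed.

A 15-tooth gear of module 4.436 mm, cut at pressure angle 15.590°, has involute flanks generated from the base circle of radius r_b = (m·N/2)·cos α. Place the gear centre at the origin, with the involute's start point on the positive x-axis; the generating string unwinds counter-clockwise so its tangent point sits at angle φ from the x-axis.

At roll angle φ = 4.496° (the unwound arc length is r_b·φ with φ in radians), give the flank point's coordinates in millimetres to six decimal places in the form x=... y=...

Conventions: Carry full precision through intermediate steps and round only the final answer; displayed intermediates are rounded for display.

recognized (one wheel, involute flank): single-mesh tooth geometry, m = 4.436, N = 15
pitch radius r_p = m·N/2 = 4.436·15/2 = 33.270000
base radius r_b = r_p·cos α = 33.270000·cos 15.590° = 32.045980
roll angle φ = 4.496° = 0.07847000 rad
x = r_b·(cos φ + φ·sin φ) = 32.144490
y = r_b·(sin φ − φ·cos φ) = 0.005158

x=32.144490 y=0.005158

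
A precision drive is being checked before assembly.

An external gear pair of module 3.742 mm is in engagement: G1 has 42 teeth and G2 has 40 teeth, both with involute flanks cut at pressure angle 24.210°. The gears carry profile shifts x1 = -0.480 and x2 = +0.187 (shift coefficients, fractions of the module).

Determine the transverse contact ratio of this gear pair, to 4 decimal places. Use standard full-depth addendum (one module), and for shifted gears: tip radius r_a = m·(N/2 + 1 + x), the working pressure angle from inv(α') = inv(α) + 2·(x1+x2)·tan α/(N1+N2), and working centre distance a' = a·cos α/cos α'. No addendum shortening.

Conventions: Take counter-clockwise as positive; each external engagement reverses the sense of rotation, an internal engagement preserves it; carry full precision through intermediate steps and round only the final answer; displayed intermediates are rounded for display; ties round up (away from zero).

1.5767

recognized (one external pair, fixed centres): single-mesh tooth geometry, m = 3.742, N1 = 42, N2 = 40
base radii: r_b1 = 71.670600, r_b2 = 68.257714
tip radii: r_a1 = 80.527840, r_a2 = 79.281754
inv(α') = inv(24.210°) + 2·(-0.480+0.187)·tan α/(42+40) = 0.02387022  ⇒  α' = 23.25787°
a' = a·cos α / cos α' = 153.4220·cos 24.210°/cos 23.25787° = 152.305084
action lengths: √(r_a1²−r_b1²) = 36.715911, √(r_a2²−r_b2²) = 40.329654
base pitch p_b = π·m·cos α = 10.721897
CR = (36.715911 + 40.329654 − 152.305084·sin 23.25787°)/10.721897 = 1.576666
contact ratio ≈ 1.5767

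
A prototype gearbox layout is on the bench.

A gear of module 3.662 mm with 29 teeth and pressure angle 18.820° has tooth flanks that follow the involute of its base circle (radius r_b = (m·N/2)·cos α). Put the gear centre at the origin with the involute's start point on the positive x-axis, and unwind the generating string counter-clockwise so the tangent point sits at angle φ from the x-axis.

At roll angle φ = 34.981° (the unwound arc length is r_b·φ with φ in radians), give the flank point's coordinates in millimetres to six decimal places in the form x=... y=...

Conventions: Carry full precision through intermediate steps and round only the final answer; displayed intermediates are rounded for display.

x=58.772415 y=3.672449

single-mesh involute tooth geometry (29T wheel at module 3.662)
pitch radius r_p = m·N/2 = 3.662·29/2 = 53.099000
base radius r_b = r_p·cos α = 53.099000·cos 18.820° = 50.260153
roll angle φ = 34.981° = 0.61053363 rad
x = r_b·(cos φ + φ·sin φ) = 58.772415
y = r_b·(sin φ − φ·cos φ) = 3.672449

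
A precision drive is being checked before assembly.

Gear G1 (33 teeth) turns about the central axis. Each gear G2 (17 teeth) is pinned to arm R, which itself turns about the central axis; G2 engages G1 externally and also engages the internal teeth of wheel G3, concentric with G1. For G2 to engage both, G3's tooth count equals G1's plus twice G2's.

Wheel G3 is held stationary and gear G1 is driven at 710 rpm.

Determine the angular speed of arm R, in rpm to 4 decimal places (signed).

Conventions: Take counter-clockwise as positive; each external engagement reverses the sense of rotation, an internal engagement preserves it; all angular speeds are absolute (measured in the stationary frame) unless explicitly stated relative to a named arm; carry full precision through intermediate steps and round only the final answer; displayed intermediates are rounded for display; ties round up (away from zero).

+234.3000 rpm

planetary set (33T centre, 17T on arm, 67T internal) — Willis relation
normalise by the input: solve with ω_sun = 1, then scale by 710 rpm
ring teeth: 33 + 2·17 = 67
33(ω_sun−ω_arm) = −67(ω_ring−ω_arm),  ω_ring = 0, ω_sun = 1
33(1−ω_arm) = −67(0−ω_arm)  ⇒  100·ω_arm = 33  ⇒  ω_arm = 33/100
scale: ω_arm = 33/100 × 710 rpm = +234.3000 rpm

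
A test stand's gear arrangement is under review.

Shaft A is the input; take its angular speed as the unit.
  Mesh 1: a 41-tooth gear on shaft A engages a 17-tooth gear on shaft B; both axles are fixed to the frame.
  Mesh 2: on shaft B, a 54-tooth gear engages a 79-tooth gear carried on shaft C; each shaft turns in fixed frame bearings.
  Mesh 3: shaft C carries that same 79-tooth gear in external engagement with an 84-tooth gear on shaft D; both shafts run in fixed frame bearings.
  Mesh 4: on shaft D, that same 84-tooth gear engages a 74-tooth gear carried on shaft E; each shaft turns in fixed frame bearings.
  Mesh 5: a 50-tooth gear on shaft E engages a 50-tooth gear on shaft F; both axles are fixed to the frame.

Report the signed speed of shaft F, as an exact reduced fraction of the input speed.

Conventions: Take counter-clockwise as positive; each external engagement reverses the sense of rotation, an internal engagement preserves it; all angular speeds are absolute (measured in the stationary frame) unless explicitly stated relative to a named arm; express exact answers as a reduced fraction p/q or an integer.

-1107/629

5-mesh fixed-axis compound train (all bearings frame-fixed)
mesh 1 [41T→17T]: |ω|/ω_in = 1×41/17 = 41/17, sense flips to −
mesh 2 [54T→79T]: |ω|/ω_in = (41/17)×54/79 = 2214/1343, sense flips to +
mesh 3 [79T→84T]: |ω|/ω_in = (2214/1343)×79/84 = 369/238, sense flips to −
mesh 4 [84T→74T]: |ω|/ω_in = (369/238)×84/74 = 1107/629, sense flips to +
mesh 5 [50T→50T]: |ω|/ω_in = (1107/629)×50/50 = 1107/629, sense flips to −
signed output speed (× input speed) = -1107/629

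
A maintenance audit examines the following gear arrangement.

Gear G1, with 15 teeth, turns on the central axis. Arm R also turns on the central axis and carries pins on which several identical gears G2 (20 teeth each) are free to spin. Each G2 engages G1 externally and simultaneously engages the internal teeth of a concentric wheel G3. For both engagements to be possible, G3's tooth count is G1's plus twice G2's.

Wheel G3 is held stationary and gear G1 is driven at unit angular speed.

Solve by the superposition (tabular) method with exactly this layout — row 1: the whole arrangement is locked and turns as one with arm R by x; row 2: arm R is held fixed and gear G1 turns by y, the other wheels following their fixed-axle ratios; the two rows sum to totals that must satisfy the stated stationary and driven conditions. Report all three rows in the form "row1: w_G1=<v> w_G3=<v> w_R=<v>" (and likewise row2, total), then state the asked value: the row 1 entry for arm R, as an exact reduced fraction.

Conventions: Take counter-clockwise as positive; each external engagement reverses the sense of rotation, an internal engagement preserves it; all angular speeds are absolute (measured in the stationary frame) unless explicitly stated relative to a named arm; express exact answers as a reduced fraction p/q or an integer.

topology: planetary set — G1 15T / G2 20T / G3 55T, arm = carrier (Willis)
row 1 (train locked, turned with arm): all members turn x
row 2: sun turns y, ring = −(15/55)·y, arm 0
boundary: total ω_ring = x − (15/55)·y = 0 and total ω_sun = x + y = 1  ⇒  y = 11/14, x = 3/14
row 2 ring = −(15/55)·11/14 = -3/14
totals (row 1 + row 2): sun 3/14 + 11/14 = 1, ring 3/14 + (-3/14) = 0, arm 3/14 + 0 = 3/14
asked cell (row1, arm) = 3/14

row1: w_G1=3/14 w_G3=3/14 w_R=3/14
row2: w_G1=11/14 w_G3=-3/14 w_R=0
total: w_G1=1 w_G3=0 w_R=3/14
asked value: 3/14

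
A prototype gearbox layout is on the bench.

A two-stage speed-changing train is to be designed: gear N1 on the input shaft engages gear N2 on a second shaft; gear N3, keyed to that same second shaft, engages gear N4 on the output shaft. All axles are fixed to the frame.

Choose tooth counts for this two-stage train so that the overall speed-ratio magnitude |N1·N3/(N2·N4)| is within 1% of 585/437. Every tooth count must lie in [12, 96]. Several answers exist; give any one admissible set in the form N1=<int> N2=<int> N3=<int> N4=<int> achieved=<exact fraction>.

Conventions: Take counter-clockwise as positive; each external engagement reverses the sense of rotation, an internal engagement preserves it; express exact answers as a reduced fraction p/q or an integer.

N1=13 N2=19 N3=45 N4=23 achieved=585/437

class = fixed-axis compound train [2-stage, 585/437 wanted]
target = 585/437 in lowest terms: an exact hit needs N1·N3 = k·585 and N2·N4 = k·437 for one integer k, every count in [12, 96]; additionally prefer no 1:1 stage (N1 ≠ N2, N3 ≠ N4)
k = 1: N1·N3 = 585 = 13·45, N2·N4 = 437 = 19·23
achieved = 13·45/(19·23) = 585/437; |achieved − target| = 0 ≤ 117/8740 ✓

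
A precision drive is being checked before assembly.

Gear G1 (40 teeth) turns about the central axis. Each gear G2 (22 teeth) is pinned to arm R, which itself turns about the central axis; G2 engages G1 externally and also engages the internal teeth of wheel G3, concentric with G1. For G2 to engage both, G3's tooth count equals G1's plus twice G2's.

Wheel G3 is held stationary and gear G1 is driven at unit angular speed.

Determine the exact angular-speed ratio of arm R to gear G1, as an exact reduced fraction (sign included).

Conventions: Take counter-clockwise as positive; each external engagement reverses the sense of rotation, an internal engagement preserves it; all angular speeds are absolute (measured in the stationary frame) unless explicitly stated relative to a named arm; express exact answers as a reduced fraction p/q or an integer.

topology: planetary set — G1 40T / G2 22T / G3 84T, arm = carrier (Willis)
ring teeth: 40 + 2·22 = 84
40(ω_sun−ω_arm) = −84(ω_ring−ω_arm),  ω_ring = 0, ω_sun = 1
40(1−ω_arm) = −84(0−ω_arm)  ⇒  124·ω_arm = 40  ⇒  ω_arm = 10/31
ω_out/ω_in = 10/31

10/31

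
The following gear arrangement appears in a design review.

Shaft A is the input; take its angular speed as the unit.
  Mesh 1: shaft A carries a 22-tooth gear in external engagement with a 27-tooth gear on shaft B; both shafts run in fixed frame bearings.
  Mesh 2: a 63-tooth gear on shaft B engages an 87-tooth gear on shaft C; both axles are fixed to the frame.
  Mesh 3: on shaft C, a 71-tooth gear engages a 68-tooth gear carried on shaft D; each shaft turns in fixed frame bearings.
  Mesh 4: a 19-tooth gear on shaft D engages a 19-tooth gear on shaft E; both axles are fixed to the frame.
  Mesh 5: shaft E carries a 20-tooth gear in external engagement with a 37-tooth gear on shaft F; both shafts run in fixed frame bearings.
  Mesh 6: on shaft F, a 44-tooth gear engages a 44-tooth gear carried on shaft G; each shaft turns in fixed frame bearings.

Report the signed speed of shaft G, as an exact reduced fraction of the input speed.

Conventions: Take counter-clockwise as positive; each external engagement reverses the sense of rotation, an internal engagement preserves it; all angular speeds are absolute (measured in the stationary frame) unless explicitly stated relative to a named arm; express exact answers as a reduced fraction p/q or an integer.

54670/164169

6-mesh fixed-axis compound train (all bearings frame-fixed)
mesh 1 [22T→27T]: |ω|/ω_in = 1×22/27 = 22/27, sense flips to −
mesh 2 [63T→87T]: |ω|/ω_in = (22/27)×63/87 = 154/261, sense flips to +
mesh 3 [71T→68T]: |ω|/ω_in = (154/261)×71/68 = 5467/8874, sense flips to −
mesh 4 [19T→19T]: |ω|/ω_in = (5467/8874)×19/19 = 5467/8874, sense flips to +
mesh 5 [20T→37T]: |ω|/ω_in = (5467/8874)×20/37 = 54670/164169, sense flips to −
mesh 6 [44T→44T]: |ω|/ω_in = (54670/164169)×44/44 = 54670/164169, sense flips to +
signed output speed (× input speed) = 54670/164169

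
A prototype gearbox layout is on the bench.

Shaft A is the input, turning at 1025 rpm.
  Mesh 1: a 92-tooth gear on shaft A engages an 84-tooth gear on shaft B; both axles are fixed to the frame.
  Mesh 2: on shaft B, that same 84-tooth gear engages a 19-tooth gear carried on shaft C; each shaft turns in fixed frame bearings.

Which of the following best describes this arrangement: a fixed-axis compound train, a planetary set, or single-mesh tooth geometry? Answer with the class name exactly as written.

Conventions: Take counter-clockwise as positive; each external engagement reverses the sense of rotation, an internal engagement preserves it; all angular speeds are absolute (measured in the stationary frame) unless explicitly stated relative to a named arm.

class = fixed-axis compound train [2 meshes; 2 ratios multiply, 2 sense flips]
classification: fixed-axis compound train

fixed-axis compound train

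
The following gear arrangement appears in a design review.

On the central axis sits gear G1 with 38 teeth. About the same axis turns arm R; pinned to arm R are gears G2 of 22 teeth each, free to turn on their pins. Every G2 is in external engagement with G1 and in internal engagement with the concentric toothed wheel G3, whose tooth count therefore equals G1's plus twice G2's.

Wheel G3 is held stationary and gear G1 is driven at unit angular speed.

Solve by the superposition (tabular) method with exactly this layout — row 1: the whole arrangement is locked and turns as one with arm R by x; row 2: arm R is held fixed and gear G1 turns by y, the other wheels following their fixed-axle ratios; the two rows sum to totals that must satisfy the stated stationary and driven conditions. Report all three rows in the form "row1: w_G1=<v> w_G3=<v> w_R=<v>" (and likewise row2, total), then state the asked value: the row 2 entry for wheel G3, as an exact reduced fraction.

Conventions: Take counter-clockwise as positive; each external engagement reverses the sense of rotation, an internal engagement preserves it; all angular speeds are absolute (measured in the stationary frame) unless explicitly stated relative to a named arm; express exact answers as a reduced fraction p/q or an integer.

row1: w_G1=19/60 w_G3=19/60 w_R=19/60
row2: w_G1=41/60 w_G3=-19/60 w_R=0
total: w_G1=1 w_G3=0 w_R=19/60
asked value: -19/60

topology: planetary set — G1 38T / G2 22T / G3 82T, arm = carrier (Willis)
row 1 — lock + rotate with arm: ω_sun = ω_ring = ω_arm = x
row 2 — arm fixed, fixed-axis ratios: sun y, ring −(38/82)·y, arm 0
boundary: total ω_ring = x − (38/82)·y = 0 and total ω_sun = x + y = 1  ⇒  y = 41/60, x = 19/60
row 2 ring = −(38/82)·41/60 = -19/60
totals (row 1 + row 2): sun 19/60 + 41/60 = 1, ring 19/60 + (-19/60) = 0, arm 19/60 + 0 = 19/60
asked cell (row2, ring) = -19/60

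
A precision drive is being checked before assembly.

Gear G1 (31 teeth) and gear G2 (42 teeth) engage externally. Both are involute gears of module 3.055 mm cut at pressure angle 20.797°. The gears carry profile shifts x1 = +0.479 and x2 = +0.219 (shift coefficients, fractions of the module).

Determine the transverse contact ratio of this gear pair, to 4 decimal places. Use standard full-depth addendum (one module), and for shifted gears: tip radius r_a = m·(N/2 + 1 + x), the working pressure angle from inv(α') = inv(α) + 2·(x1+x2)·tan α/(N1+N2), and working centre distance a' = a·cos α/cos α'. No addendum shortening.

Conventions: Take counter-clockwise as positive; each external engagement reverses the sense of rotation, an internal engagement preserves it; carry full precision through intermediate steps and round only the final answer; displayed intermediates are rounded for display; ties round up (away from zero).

class = single-mesh tooth geometry [involute pair 31T × 42T, m = 3.055]
base radii: r_b1 = 44.267213, r_b2 = 59.974934
tip radii: r_a1 = 51.870845, r_a2 = 67.879045
inv(α') = inv(20.797°) + 2·(+0.479+0.219)·tan α/(31+42) = 0.02409144  ⇒  α' = 23.32626°
a' = a·cos α / cos α' = 111.5075·cos 20.797°/cos 23.32626° = 113.520767
action lengths: √(r_a1²−r_b1²) = 27.036982, √(r_a2²−r_b2²) = 31.789496
base pitch p_b = π·m·cos α = 8.972229
CR = (27.036982 + 31.789496 − 113.520767·sin 23.32626°)/8.972229 = 1.546558
contact ratio ≈ 1.5466

1.5466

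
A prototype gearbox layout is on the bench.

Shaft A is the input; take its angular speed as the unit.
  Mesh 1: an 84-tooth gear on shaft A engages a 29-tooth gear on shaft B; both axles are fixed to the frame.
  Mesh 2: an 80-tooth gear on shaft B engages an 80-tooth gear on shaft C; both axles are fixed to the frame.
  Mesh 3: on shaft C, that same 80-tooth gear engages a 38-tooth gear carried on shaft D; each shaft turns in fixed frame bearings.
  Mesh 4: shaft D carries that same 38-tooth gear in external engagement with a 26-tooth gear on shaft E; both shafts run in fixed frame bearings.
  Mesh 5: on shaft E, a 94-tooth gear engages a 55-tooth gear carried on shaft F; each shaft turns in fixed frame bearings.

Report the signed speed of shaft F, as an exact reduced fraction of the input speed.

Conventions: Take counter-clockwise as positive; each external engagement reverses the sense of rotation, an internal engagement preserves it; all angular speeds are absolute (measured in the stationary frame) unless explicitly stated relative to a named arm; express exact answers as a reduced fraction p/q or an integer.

-63168/4147

5-mesh fixed-axis compound train (all bearings frame-fixed)
mesh 1 [84T→29T]: |ω|/ω_in = 1×84/29 = 84/29, sense flips to −
mesh 2 [80T→80T]: |ω|/ω_in = (84/29)×80/80 = 84/29, sense flips to +
mesh 3 [80T→38T]: |ω|/ω_in = (84/29)×80/38 = 3360/551, sense flips to −
mesh 4 [38T→26T]: |ω|/ω_in = (3360/551)×38/26 = 3360/377, sense flips to +
mesh 5 [94T→55T]: |ω|/ω_in = (3360/377)×94/55 = 63168/4147, sense flips to −
signed output speed (× input speed) = -63168/4147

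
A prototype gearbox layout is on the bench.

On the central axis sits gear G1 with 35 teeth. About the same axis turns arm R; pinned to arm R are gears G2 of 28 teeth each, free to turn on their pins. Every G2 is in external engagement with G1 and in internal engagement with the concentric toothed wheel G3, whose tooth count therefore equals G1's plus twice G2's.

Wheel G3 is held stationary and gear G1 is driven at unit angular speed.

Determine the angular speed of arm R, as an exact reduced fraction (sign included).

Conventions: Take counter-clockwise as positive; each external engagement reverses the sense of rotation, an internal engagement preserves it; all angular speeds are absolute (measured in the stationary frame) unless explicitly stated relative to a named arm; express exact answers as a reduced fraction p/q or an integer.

planetary set (35T centre, 28T on arm, 91T internal) — Willis relation
ring teeth: 35 + 2·28 = 91
35(ω_sun−ω_arm) = −91(ω_ring−ω_arm),  ω_ring = 0, ω_sun = 1
35(1−ω_arm) = −91(0−ω_arm)  ⇒  126·ω_arm = 35  ⇒  ω_arm = 5/18
exact speed ratio = 5/18

5/18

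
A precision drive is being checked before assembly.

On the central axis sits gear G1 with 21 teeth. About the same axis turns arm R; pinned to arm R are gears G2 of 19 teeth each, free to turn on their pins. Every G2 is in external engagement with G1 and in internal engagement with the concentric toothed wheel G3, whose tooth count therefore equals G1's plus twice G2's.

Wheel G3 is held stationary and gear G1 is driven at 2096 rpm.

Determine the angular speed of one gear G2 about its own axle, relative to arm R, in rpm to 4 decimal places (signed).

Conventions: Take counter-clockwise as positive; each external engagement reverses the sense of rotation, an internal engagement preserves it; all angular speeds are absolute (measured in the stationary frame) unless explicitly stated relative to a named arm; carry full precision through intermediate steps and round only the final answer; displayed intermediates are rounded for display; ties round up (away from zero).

-1708.5158 rpm

planetary set (21T centre, 19T on arm, 59T internal) — Willis relation
normalise by the input: solve with ω_sun = 1, then scale by 2096 rpm
ring teeth: 21 + 2·19 = 59
21(ω_sun−ω_arm) = −59(ω_ring−ω_arm),  ω_ring = 0, ω_sun = 1
21(1−ω_arm) = −59(0−ω_arm)  ⇒  80·ω_arm = 21  ⇒  ω_arm = 21/80
sun–planet mesh: 21·(1−21/80) = −19·(ω_p−ω_arm)  ⇒  ω_p−ω_arm = -1239/1520
scale: ω_p−ω_arm = -1239/1520 × 2096 rpm = -1708.5158 rpm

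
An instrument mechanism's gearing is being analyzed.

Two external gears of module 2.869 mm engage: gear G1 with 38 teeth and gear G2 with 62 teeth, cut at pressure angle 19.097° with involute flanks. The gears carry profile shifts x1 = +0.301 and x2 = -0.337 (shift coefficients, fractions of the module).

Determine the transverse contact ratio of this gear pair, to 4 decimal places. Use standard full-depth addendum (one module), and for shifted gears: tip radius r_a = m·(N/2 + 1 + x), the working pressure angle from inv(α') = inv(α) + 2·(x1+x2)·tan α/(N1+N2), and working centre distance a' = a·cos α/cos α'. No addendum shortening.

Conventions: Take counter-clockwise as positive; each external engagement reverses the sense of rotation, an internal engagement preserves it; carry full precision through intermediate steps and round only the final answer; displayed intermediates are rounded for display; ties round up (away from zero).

recognized (one external pair, fixed centres): single-mesh tooth geometry, m = 2.869, N1 = 38, N2 = 62
base radii: r_b1 = 51.511044, r_b2 = 84.044335
tip radii: r_a1 = 58.243569, r_a2 = 90.841147
inv(α') = inv(19.097°) + 2·(+0.301-0.337)·tan α/(38+62) = 0.01266760  ⇒  α' = 18.97704°
a' = a·cos α / cos α' = 143.4500·cos 19.097°/cos 18.97704° = 143.346403
action lengths: √(r_a1²−r_b1²) = 27.183187, √(r_a2²−r_b2²) = 34.477003
base pitch p_b = π·m·cos α = 8.517196
CR = (27.183187 + 34.477003 − 143.346403·sin 18.97704°)/8.517196 = 1.766484
contact ratio ≈ 1.7665

1.7665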